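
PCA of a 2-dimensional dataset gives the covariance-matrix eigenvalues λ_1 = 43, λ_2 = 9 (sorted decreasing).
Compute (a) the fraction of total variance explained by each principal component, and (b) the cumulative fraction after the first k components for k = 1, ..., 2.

Step 1 — total variance = trace(Sigma) = Σ λ_i = 43 + 9 = 52.

Step 2 — fraction explained by component i = λ_i / Σ λ:
  PC1: 43/52 = 0.8269
  PC2: 9/52 = 0.1731

Step 3 — cumulative fraction after k components = (λ_1 + ... + λ_k) / Σ λ:
  k = 1: 43/52 = 0.8269
  k = 2: (43 + 9)/52 = 52/52 = 1

Summary (fraction, with percent):

explained: PC1 0.8269 (82.69%), PC2 0.1731 (17.31%);  cumulative: 0.8269, 1


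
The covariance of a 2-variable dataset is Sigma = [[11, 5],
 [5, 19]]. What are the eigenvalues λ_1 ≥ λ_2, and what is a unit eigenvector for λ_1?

Step 1 — characteristic polynomial of 2×2 Sigma:
  det(Sigma - λI) = λ² - trace · λ + det = 0.
  trace = 11 + 19 = 30, det = 11·19 - (5)² = 184.
Step 2 — discriminant:
  Δ = trace² - 4·det = 900 - 736 = 164.
Step 3 — eigenvalues:
  λ = (trace ± √Δ)/2 = (30 ± 12.8062)/2,
  λ_1 = 21.4031,  λ_2 = 8.5969.

Step 4 — unit eigenvector for λ_1: solve (Sigma - λ_1 I)v = 0. First row:
  (11 - 21.4031)·v_x + (5)·v_y = 0, i.e. (-10.4031)·v_x + (5)·v_y = 0,
  so v ∝ (b, λ_1 - a) = (5, 10.4031) = u.
  ||u|| = √((5)² + (10.4031)²) = √(133.225) ≈ 11.5423,
  v_1 = u/||u|| ≈ (0.4332, 0.9013) (||v_1|| = 1).

λ_1 = 21.4031,  λ_2 = 8.5969;  v_1 ≈ (0.4332, 0.9013)


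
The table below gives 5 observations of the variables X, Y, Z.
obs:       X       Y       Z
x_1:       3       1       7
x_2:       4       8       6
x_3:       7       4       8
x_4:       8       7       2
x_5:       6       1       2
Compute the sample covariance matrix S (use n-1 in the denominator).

Step 1 — column means:
  mean(X) = (3 + 4 + 7 + 8 + 6) / 5 = 28/5 = 5.6
  mean(Y) = (1 + 8 + 4 + 7 + 1) / 5 = 21/5 = 4.2
  mean(Z) = (7 + 6 + 8 + 2 + 2) / 5 = 25/5 = 5

Step 2 — sample covariance S[i,j] = (1/(n-1)) · Σ_k (x_{k,i} - mean_i) · (x_{k,j} - mean_j), with n-1 = 4.
  S[X,X] = ((-2.6)·(-2.6) + (-1.6)·(-1.6) + (1.4)·(1.4) + (2.4)·(2.4) + (0.4)·(0.4)) / 4 = 17.2/4 = 4.3
  S[X,Y] = ((-2.6)·(-3.2) + (-1.6)·(3.8) + (1.4)·(-0.2) + (2.4)·(2.8) + (0.4)·(-3.2)) / 4 = 7.4/4 = 1.85
  S[X,Z] = ((-2.6)·(2) + (-1.6)·(1) + (1.4)·(3) + (2.4)·(-3) + (0.4)·(-3)) / 4 = -11/4 = -2.75
  S[Y,Y] = ((-3.2)·(-3.2) + (3.8)·(3.8) + (-0.2)·(-0.2) + (2.8)·(2.8) + (-3.2)·(-3.2)) / 4 = 42.8/4 = 10.7
  S[Y,Z] = ((-3.2)·(2) + (3.8)·(1) + (-0.2)·(3) + (2.8)·(-3) + (-3.2)·(-3)) / 4 = -2/4 = -0.5
  S[Z,Z] = ((2)·(2) + (1)·(1) + (3)·(3) + (-3)·(-3) + (-3)·(-3)) / 4 = 32/4 = 8

S is symmetric (S[j,i] = S[i,j]). Assembling:

S = [[4.3, 1.85, -2.75],
 [1.85, 10.7, -0.5],
 [-2.75, -0.5, 8]]


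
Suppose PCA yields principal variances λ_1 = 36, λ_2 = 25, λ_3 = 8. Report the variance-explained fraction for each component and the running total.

Step 1 — total variance = trace(Sigma) = Σ λ_i = 36 + 25 + 8 = 69.

Step 2 — fraction explained by component i = λ_i / Σ λ:
  PC1: 36/69 = 0.5217
  PC2: 25/69 = 0.3623
  PC3: 8/69 = 0.1159

Step 3 — cumulative fraction after k components = (λ_1 + ... + λ_k) / Σ λ:
  k = 1: 36/69 = 0.5217
  k = 2: (36 + 25)/69 = 61/69 = 0.8841
  k = 3: (36 + 25 + 8)/69 = 69/69 = 1

Summary (fraction, with percent):

explained: PC1 0.5217 (52.17%), PC2 0.3623 (36.23%), PC3 0.1159 (11.59%);  cumulative: 0.5217, 0.8841, 1


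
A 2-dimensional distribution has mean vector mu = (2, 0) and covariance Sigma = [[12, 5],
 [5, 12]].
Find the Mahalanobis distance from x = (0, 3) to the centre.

Step 1 — centre the observation: (x - mu) = (-2, 3).

Step 2 — invert Sigma. det(Sigma) = 12·12 - (5)² = 119.
  Sigma^{-1} = (1/det) · [[d, -b], [-b, a]] = [[0.1008, -0.042],
 [-0.042, 0.1008]].

Step 3 — form the quadratic (x - mu)^T · Sigma^{-1} · (x - mu):
  Sigma^{-1} · (x - mu) = (-0.3277, 0.3866).
  (x - mu)^T · [Sigma^{-1} · (x - mu)] = (-2)·(-0.3277) + (3)·(0.3866) = 1.8151.

Step 4 — take square root: d = √(1.8151) ≈ 1.3473.

d(x, mu) = √(1.8151) ≈ 1.3473


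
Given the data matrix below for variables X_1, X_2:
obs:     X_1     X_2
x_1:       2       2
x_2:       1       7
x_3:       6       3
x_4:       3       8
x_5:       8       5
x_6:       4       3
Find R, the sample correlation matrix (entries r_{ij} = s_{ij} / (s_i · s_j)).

Step 1 — column means:
  mean(X_1) = (2 + 1 + 6 + 3 + 8 + 4) / 6 = 24/6 = 4
  mean(X_2) = (2 + 7 + 3 + 8 + 5 + 3) / 6 = 28/6 = 4.6667

Step 2 — sample variances and covariances s[i,j] = (1/(n-1)) · Σ_k (x_{k,i} - mean_i) · (x_{k,j} - mean_j), with n-1 = 5:
  s[X_1,X_1] = ((-2)·(-2) + (-3)·(-3) + (2)·(2) + (-1)·(-1) + (4)·(4) + (0)·(0)) / 5 = 34/5 = 6.8
  s[X_1,X_2] = ((-2)·(-2.6667) + (-3)·(2.3333) + (2)·(-1.6667) + (-1)·(3.3333) + (4)·(0.3333) + (0)·(-1.6667)) / 5 = -7/5 = -1.4
  s[X_2,X_2] = ((-2.6667)·(-2.6667) + (2.3333)·(2.3333) + (-1.6667)·(-1.6667) + (3.3333)·(3.3333) + (0.3333)·(0.3333) + (-1.6667)·(-1.6667)) / 5 = 29.3333/5 = 5.8667
  Sample standard deviations s_i = √(s[i,i]):
  s(X_1) = √(6.8) = 2.6077
  s(X_2) = √(5.8667) = 2.4221

Step 3 — r_{ij} = s_{ij} / (s_i · s_j):
  r[X_1,X_1] = 1 (diagonal).
  r[X_1,X_2] = -1.4 / (2.6077 · 2.4221) = -1.4 / 6.3161 = -0.2217
  r[X_2,X_2] = 1 (diagonal).

R is symmetric with unit diagonal. Assembling:

R = [[1, -0.2217],
 [-0.2217, 1]]


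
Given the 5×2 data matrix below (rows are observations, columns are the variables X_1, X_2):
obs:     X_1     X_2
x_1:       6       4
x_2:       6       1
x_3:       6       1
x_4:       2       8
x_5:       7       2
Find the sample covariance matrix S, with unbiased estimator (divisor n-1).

Step 1 — column means:
  mean(X_1) = (6 + 6 + 6 + 2 + 7) / 5 = 27/5 = 5.4
  mean(X_2) = (4 + 1 + 1 + 8 + 2) / 5 = 16/5 = 3.2

Step 2 — sample covariance S[i,j] = (1/(n-1)) · Σ_k (x_{k,i} - mean_i) · (x_{k,j} - mean_j), with n-1 = 4.
  S[X_1,X_1] = ((0.6)·(0.6) + (0.6)·(0.6) + (0.6)·(0.6) + (-3.4)·(-3.4) + (1.6)·(1.6)) / 4 = 15.2/4 = 3.8
  S[X_1,X_2] = ((0.6)·(0.8) + (0.6)·(-2.2) + (0.6)·(-2.2) + (-3.4)·(4.8) + (1.6)·(-1.2)) / 4 = -20.4/4 = -5.1
  S[X_2,X_2] = ((0.8)·(0.8) + (-2.2)·(-2.2) + (-2.2)·(-2.2) + (4.8)·(4.8) + (-1.2)·(-1.2)) / 4 = 34.8/4 = 8.7

S is symmetric (S[j,i] = S[i,j]). Assembling:

S = [[3.8, -5.1],
 [-5.1, 8.7]]


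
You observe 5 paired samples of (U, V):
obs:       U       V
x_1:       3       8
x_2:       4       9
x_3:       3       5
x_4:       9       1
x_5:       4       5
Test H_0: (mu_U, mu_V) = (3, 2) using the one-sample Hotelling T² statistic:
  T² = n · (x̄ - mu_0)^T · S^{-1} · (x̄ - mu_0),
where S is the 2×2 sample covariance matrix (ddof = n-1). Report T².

Step 1 — sample mean vector:
  mean(U) = (3 + 4 + 3 + 9 + 4) / 5 = 23/5 = 4.6
  mean(V) = (8 + 9 + 5 + 1 + 5) / 5 = 28/5 = 5.6
  x̄ = (4.6, 5.6),  deviation x̄ - mu_0 = (4.6, 5.6) - (3, 2) = (1.6, 3.6).

Step 2 — sample covariance matrix, S[i,j] = (1/(n-1)) · Σ_k (x_{k,i} - mean_i) · (x_{k,j} - mean_j), divisor n-1 = 4:
  S[U,U] = ((-1.6)·(-1.6) + (-0.6)·(-0.6) + (-1.6)·(-1.6) + (4.4)·(4.4) + (-0.6)·(-0.6)) / 4 = 25.2/4 = 6.3
  S[U,V] = ((-1.6)·(2.4) + (-0.6)·(3.4) + (-1.6)·(-0.6) + (4.4)·(-4.6) + (-0.6)·(-0.6)) / 4 = -24.8/4 = -6.2
  S[V,V] = ((2.4)·(2.4) + (3.4)·(3.4) + (-0.6)·(-0.6) + (-4.6)·(-4.6) + (-0.6)·(-0.6)) / 4 = 39.2/4 = 9.8
  S = [[6.3, -6.2],
 [-6.2, 9.8]].

Step 3 — invert S. det(S) = 6.3·9.8 - (-6.2)² = 23.3.
  S^{-1} = (1/det) · [[d, -b], [-b, a]] = [[0.4206, 0.2661],
 [0.2661, 0.2704]].

Step 4 — quadratic form (x̄ - mu_0)^T · S^{-1} · (x̄ - mu_0):
  S^{-1} · (x̄ - mu_0) = (1.6309, 1.3991),
  (x̄ - mu_0)^T · [...] = (1.6)·(1.6309) + (3.6)·(1.3991) = 7.6464.

Step 5 — scale by n: T² = 5 · 7.6464 = 38.2318.

T² ≈ 38.2318


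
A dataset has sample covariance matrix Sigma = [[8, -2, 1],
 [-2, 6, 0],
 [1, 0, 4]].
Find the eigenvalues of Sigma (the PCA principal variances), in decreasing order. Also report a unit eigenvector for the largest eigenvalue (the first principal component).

Step 1 — characteristic polynomial p(λ) = det(λI - Sigma) = λ³ - tr·λ² + c_1·λ - det, where tr = trace, c_1 = sum of the principal 2×2 minors, det = det(Sigma):
  tr = 8 + 6 + 4 = 18,
  c_1 = (8·6 - (-2)²) + (8·4 - (1)²) + (6·4 - (0)²) = 44 + 31 + 24 = 99,
  det = 8·(6·4 - (0)²) - (-2)·((-2)·4 - (0)·(1)) + (1)·((-2)·(0) - 6·(1)) = 8·(24) - (-2)·(-8) + (1)·(-6) = 170.
  So p(λ) = λ³ - 18λ² + 99λ - 170.
Step 2 — look for an integer root (rational root theorem: any rational root is an integer divisor of 170). Testing λ = 5:
  p(5) = 125 - 450 + 495 - 170 = 0  ✓
  Dividing out (λ - 5): p(λ) = (λ - 5)(λ² - 13λ + 34).
Step 3 — remaining eigenvalues from the quadratic λ² - 13λ + 34 = 0:
  Δ = 13² - 4·34 = 169 - 136 = 33,  λ = (13 ± √33)/2 = (13 ± 5.7446)/2 ≈ 9.3723 or 3.6277.
  Sorted: λ_1 = 9.3723,  λ_2 = 5,  λ_3 = 3.6277  (check: sum = 18 = tr ✓).

Step 4 — unit eigenvector for λ_1 ≈ 9.3723: v spans the null space of (Sigma - λ_1 I), whose rows are
  r_1 = (-1.3723, -2, 1),  r_2 = (-2, -3.3723, 0),  r_3 = (1, 0, -5.3723).
  v is orthogonal to every row, so take v ∝ r_1 × r_2 = ((-2)·(0) - (1)·(-3.3723), (1)·(-2) - (-1.3723)·(0), (-1.3723)·(-3.3723) - (-2)·(-2)) ≈ (3.3723, -2, 0.6277).
  Let u = (3.3723, -2, 0.6277).
  ||u|| = √((3.3723)² + (-2)² + (0.6277)²) = √(15.7663) ≈ 3.9707,  v_1 = u/||u|| ≈ (0.8493, -0.5037, 0.1581) (||v_1|| = 1).

λ_1 = 9.3723,  λ_2 = 5,  λ_3 = 3.6277;  v_1 ≈ (0.8493, -0.5037, 0.1581)


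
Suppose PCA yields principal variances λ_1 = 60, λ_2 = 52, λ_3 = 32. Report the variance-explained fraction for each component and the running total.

Step 1 — total variance = trace(Sigma) = Σ λ_i = 60 + 52 + 32 = 144.

Step 2 — fraction explained by component i = λ_i / Σ λ:
  PC1: 60/144 = 0.4167
  PC2: 52/144 = 0.3611
  PC3: 32/144 = 0.2222

Step 3 — cumulative fraction after k components = (λ_1 + ... + λ_k) / Σ λ:
  k = 1: 60/144 = 0.4167
  k = 2: (60 + 52)/144 = 112/144 = 0.7778
  k = 3: (60 + 52 + 32)/144 = 144/144 = 1

Summary (fraction, with percent):

explained: PC1 0.4167 (41.67%), PC2 0.3611 (36.11%), PC3 0.2222 (22.22%);  cumulative: 0.4167, 0.7778, 1


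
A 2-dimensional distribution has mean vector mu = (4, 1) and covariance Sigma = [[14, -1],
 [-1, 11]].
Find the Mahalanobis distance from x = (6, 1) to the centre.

Step 1 — centre the observation: (x - mu) = (2, 0).

Step 2 — invert Sigma. det(Sigma) = 14·11 - (-1)² = 153.
  Sigma^{-1} = (1/det) · [[d, -b], [-b, a]] = [[0.0719, 0.0065],
 [0.0065, 0.0915]].

Step 3 — form the quadratic (x - mu)^T · Sigma^{-1} · (x - mu):
  Sigma^{-1} · (x - mu) = (0.1438, 0.0131).
  (x - mu)^T · [Sigma^{-1} · (x - mu)] = (2)·(0.1438) + (0)·(0.0131) = 0.2876.

Step 4 — take square root: d = √(0.2876) ≈ 0.5363.

d(x, mu) = √(0.2876) ≈ 0.5363


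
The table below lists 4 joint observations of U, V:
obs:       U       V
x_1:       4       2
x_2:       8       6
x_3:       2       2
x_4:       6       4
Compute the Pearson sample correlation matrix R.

Step 1 — column means:
  mean(U) = (4 + 8 + 2 + 6) / 4 = 20/4 = 5
  mean(V) = (2 + 6 + 2 + 4) / 4 = 14/4 = 3.5

Step 2 — sample variances and covariances s[i,j] = (1/(n-1)) · Σ_k (x_{k,i} - mean_i) · (x_{k,j} - mean_j), with n-1 = 3:
  s[U,U] = ((-1)·(-1) + (3)·(3) + (-3)·(-3) + (1)·(1)) / 3 = 20/3 = 6.6667
  s[U,V] = ((-1)·(-1.5) + (3)·(2.5) + (-3)·(-1.5) + (1)·(0.5)) / 3 = 14/3 = 4.6667
  s[V,V] = ((-1.5)·(-1.5) + (2.5)·(2.5) + (-1.5)·(-1.5) + (0.5)·(0.5)) / 3 = 11/3 = 3.6667
  Sample standard deviations s_i = √(s[i,i]):
  s(U) = √(6.6667) = 2.582
  s(V) = √(3.6667) = 1.9149

Step 3 — r_{ij} = s_{ij} / (s_i · s_j):
  r[U,U] = 1 (diagonal).
  r[U,V] = 4.6667 / (2.582 · 1.9149) = 4.6667 / 4.9441 = 0.9439
  r[V,V] = 1 (diagonal).

R is symmetric with unit diagonal. Assembling:

R = [[1, 0.9439],
 [0.9439, 1]]


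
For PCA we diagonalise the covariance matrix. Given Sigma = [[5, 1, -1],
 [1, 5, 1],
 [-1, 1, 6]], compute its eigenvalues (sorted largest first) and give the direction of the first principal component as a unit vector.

Step 1 — characteristic polynomial p(λ) = det(λI - Sigma) = λ³ - tr·λ² + c_1·λ - det, where tr = trace, c_1 = sum of the principal 2×2 minors, det = det(Sigma):
  tr = 5 + 5 + 6 = 16,
  c_1 = (5·5 - (1)²) + (5·6 - (-1)²) + (5·6 - (1)²) = 24 + 29 + 29 = 82,
  det = 5·(5·6 - (1)²) - (1)·((1)·6 - (1)·(-1)) + (-1)·((1)·(1) - 5·(-1)) = 5·(29) - (1)·(7) + (-1)·(6) = 132.
  So p(λ) = λ³ - 16λ² + 82λ - 132.
Step 2 — look for an integer root (rational root theorem: any rational root is an integer divisor of 132). Testing λ = 6:
  p(6) = 216 - 576 + 492 - 132 = 0  ✓
  Dividing out (λ - 6): p(λ) = (λ - 6)(λ² - 10λ + 22).
Step 3 — remaining eigenvalues from the quadratic λ² - 10λ + 22 = 0:
  Δ = 10² - 4·22 = 100 - 88 = 12,  λ = (10 ± √12)/2 = (10 ± 3.4641)/2 ≈ 6.7321 or 3.2679.
  Sorted: λ_1 = 6.7321,  λ_2 = 6,  λ_3 = 3.2679  (check: sum = 16 = tr ✓).

Step 4 — unit eigenvector for λ_1 ≈ 6.7321: v spans the null space of (Sigma - λ_1 I), whose rows are
  r_1 = (-1.7321, 1, -1),  r_2 = (1, -1.7321, 1),  r_3 = (-1, 1, -0.7321).
  v is orthogonal to every row, so take v ∝ r_1 × r_2 = ((1)·(1) - (-1)·(-1.7321), (-1)·(1) - (-1.7321)·(1), (-1.7321)·(-1.7321) - (1)·(1)) ≈ (-0.7321, 0.7321, 2).
  Rescale (multiply by -1 so the first nonzero entry is positive): u = (0.7321, -0.7321, -2).
  ||u|| = √((0.7321)² + (-0.7321)² + (-2)²) = √(5.0718) ≈ 2.2521,  v_1 = u/||u|| ≈ (0.3251, -0.3251, -0.8881) (||v_1|| = 1).

λ_1 = 6.7321,  λ_2 = 6,  λ_3 = 3.2679;  v_1 ≈ (0.3251, -0.3251, -0.8881)


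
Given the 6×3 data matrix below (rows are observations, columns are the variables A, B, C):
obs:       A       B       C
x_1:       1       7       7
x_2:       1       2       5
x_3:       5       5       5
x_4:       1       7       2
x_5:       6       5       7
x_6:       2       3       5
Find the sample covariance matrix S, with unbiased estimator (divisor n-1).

Step 1 — column means:
  mean(A) = (1 + 1 + 5 + 1 + 6 + 2) / 6 = 16/6 = 2.6667
  mean(B) = (7 + 2 + 5 + 7 + 5 + 3) / 6 = 29/6 = 4.8333
  mean(C) = (7 + 5 + 5 + 2 + 7 + 5) / 6 = 31/6 = 5.1667

Step 2 — sample covariance S[i,j] = (1/(n-1)) · Σ_k (x_{k,i} - mean_i) · (x_{k,j} - mean_j), with n-1 = 5.
  S[A,A] = ((-1.6667)·(-1.6667) + (-1.6667)·(-1.6667) + (2.3333)·(2.3333) + (-1.6667)·(-1.6667) + (3.3333)·(3.3333) + (-0.6667)·(-0.6667)) / 5 = 25.3333/5 = 5.0667
  S[A,B] = ((-1.6667)·(2.1667) + (-1.6667)·(-2.8333) + (2.3333)·(0.1667) + (-1.6667)·(2.1667) + (3.3333)·(0.1667) + (-0.6667)·(-1.8333)) / 5 = -0.3333/5 = -0.0667
  S[A,C] = ((-1.6667)·(1.8333) + (-1.6667)·(-0.1667) + (2.3333)·(-0.1667) + (-1.6667)·(-3.1667) + (3.3333)·(1.8333) + (-0.6667)·(-0.1667)) / 5 = 8.3333/5 = 1.6667
  S[B,B] = ((2.1667)·(2.1667) + (-2.8333)·(-2.8333) + (0.1667)·(0.1667) + (2.1667)·(2.1667) + (0.1667)·(0.1667) + (-1.8333)·(-1.8333)) / 5 = 20.8333/5 = 4.1667
  S[B,C] = ((2.1667)·(1.8333) + (-2.8333)·(-0.1667) + (0.1667)·(-0.1667) + (2.1667)·(-3.1667) + (0.1667)·(1.8333) + (-1.8333)·(-0.1667)) / 5 = -1.8333/5 = -0.3667
  S[C,C] = ((1.8333)·(1.8333) + (-0.1667)·(-0.1667) + (-0.1667)·(-0.1667) + (-3.1667)·(-3.1667) + (1.8333)·(1.8333) + (-0.1667)·(-0.1667)) / 5 = 16.8333/5 = 3.3667

S is symmetric (S[j,i] = S[i,j]). Assembling:

S = [[5.0667, -0.0667, 1.6667],
 [-0.0667, 4.1667, -0.3667],
 [1.6667, -0.3667, 3.3667]]


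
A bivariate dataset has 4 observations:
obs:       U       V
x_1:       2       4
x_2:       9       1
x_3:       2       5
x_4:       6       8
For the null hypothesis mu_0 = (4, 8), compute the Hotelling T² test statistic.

Step 1 — sample mean vector:
  mean(U) = (2 + 9 + 2 + 6) / 4 = 19/4 = 4.75
  mean(V) = (4 + 1 + 5 + 8) / 4 = 18/4 = 4.5
  x̄ = (4.75, 4.5),  deviation x̄ - mu_0 = (4.75, 4.5) - (4, 8) = (0.75, -3.5).

Step 2 — sample covariance matrix, S[i,j] = (1/(n-1)) · Σ_k (x_{k,i} - mean_i) · (x_{k,j} - mean_j), divisor n-1 = 3:
  S[U,U] = ((-2.75)·(-2.75) + (4.25)·(4.25) + (-2.75)·(-2.75) + (1.25)·(1.25)) / 3 = 34.75/3 = 11.5833
  S[U,V] = ((-2.75)·(-0.5) + (4.25)·(-3.5) + (-2.75)·(0.5) + (1.25)·(3.5)) / 3 = -10.5/3 = -3.5
  S[V,V] = ((-0.5)·(-0.5) + (-3.5)·(-3.5) + (0.5)·(0.5) + (3.5)·(3.5)) / 3 = 25/3 = 8.3333
  S = [[11.5833, -3.5],
 [-3.5, 8.3333]].

Step 3 — invert S. det(S) = 11.5833·8.3333 - (-3.5)² = 84.2778.
  S^{-1} = (1/det) · [[d, -b], [-b, a]] = [[0.0989, 0.0415],
 [0.0415, 0.1374]].

Step 4 — quadratic form (x̄ - mu_0)^T · S^{-1} · (x̄ - mu_0):
  S^{-1} · (x̄ - mu_0) = (-0.0712, -0.4499),
  (x̄ - mu_0)^T · [...] = (0.75)·(-0.0712) + (-3.5)·(-0.4499) = 1.5213.

Step 5 — scale by n: T² = 4 · 1.5213 = 6.085.

T² ≈ 6.085


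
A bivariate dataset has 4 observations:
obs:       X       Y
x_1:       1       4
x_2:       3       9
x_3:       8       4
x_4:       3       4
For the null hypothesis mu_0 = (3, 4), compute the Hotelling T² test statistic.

Step 1 — sample mean vector:
  mean(X) = (1 + 3 + 8 + 3) / 4 = 15/4 = 3.75
  mean(Y) = (4 + 9 + 4 + 4) / 4 = 21/4 = 5.25
  x̄ = (3.75, 5.25),  deviation x̄ - mu_0 = (3.75, 5.25) - (3, 4) = (0.75, 1.25).

Step 2 — sample covariance matrix, S[i,j] = (1/(n-1)) · Σ_k (x_{k,i} - mean_i) · (x_{k,j} - mean_j), divisor n-1 = 3:
  S[X,X] = ((-2.75)·(-2.75) + (-0.75)·(-0.75) + (4.25)·(4.25) + (-0.75)·(-0.75)) / 3 = 26.75/3 = 8.9167
  S[X,Y] = ((-2.75)·(-1.25) + (-0.75)·(3.75) + (4.25)·(-1.25) + (-0.75)·(-1.25)) / 3 = -3.75/3 = -1.25
  S[Y,Y] = ((-1.25)·(-1.25) + (3.75)·(3.75) + (-1.25)·(-1.25) + (-1.25)·(-1.25)) / 3 = 18.75/3 = 6.25
  S = [[8.9167, -1.25],
 [-1.25, 6.25]].

Step 3 — invert S. det(S) = 8.9167·6.25 - (-1.25)² = 54.1667.
  S^{-1} = (1/det) · [[d, -b], [-b, a]] = [[0.1154, 0.0231],
 [0.0231, 0.1646]].

Step 4 — quadratic form (x̄ - mu_0)^T · S^{-1} · (x̄ - mu_0):
  S^{-1} · (x̄ - mu_0) = (0.1154, 0.2231),
  (x̄ - mu_0)^T · [...] = (0.75)·(0.1154) + (1.25)·(0.2231) = 0.3654.

Step 5 — scale by n: T² = 4 · 0.3654 = 1.4615.

T² ≈ 1.4615


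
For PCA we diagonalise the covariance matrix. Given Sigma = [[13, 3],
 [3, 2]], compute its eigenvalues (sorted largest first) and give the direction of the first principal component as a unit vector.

Step 1 — characteristic polynomial of 2×2 Sigma:
  det(Sigma - λI) = λ² - trace · λ + det = 0.
  trace = 13 + 2 = 15, det = 13·2 - (3)² = 17.
Step 2 — discriminant:
  Δ = trace² - 4·det = 225 - 68 = 157.
Step 3 — eigenvalues:
  λ = (trace ± √Δ)/2 = (15 ± 12.53)/2,
  λ_1 = 13.765,  λ_2 = 1.235.

Step 4 — unit eigenvector for λ_1: solve (Sigma - λ_1 I)v = 0. First row:
  (13 - 13.765)·v_x + (3)·v_y = 0, i.e. (-0.765)·v_x + (3)·v_y = 0,
  so v ∝ (b, λ_1 - a) = (3, 0.765) = u.
  ||u|| = √((3)² + (0.765)²) = √(9.5852) ≈ 3.096,
  v_1 = u/||u|| ≈ (0.969, 0.2471) (||v_1|| = 1).

λ_1 = 13.765,  λ_2 = 1.235;  v_1 ≈ (0.969, 0.2471)


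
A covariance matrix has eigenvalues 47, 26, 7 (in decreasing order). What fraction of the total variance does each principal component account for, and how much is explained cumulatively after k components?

Step 1 — total variance = trace(Sigma) = Σ λ_i = 47 + 26 + 7 = 80.

Step 2 — fraction explained by component i = λ_i / Σ λ:
  PC1: 47/80 = 0.5875
  PC2: 26/80 = 0.325
  PC3: 7/80 = 0.0875

Step 3 — cumulative fraction after k components = (λ_1 + ... + λ_k) / Σ λ:
  k = 1: 47/80 = 0.5875
  k = 2: (47 + 26)/80 = 73/80 = 0.9125
  k = 3: (47 + 26 + 7)/80 = 80/80 = 1

Summary (fraction, with percent):

explained: PC1 0.5875 (58.75%), PC2 0.325 (32.5%), PC3 0.0875 (8.75%);  cumulative: 0.5875, 0.9125, 1


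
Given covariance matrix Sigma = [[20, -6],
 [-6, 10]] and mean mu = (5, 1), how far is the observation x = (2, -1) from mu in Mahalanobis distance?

Step 1 — centre the observation: (x - mu) = (-3, -2).

Step 2 — invert Sigma. det(Sigma) = 20·10 - (-6)² = 164.
  Sigma^{-1} = (1/det) · [[d, -b], [-b, a]] = [[0.061, 0.0366],
 [0.0366, 0.122]].

Step 3 — form the quadratic (x - mu)^T · Sigma^{-1} · (x - mu):
  Sigma^{-1} · (x - mu) = (-0.2561, -0.3537).
  (x - mu)^T · [Sigma^{-1} · (x - mu)] = (-3)·(-0.2561) + (-2)·(-0.3537) = 1.4756.

Step 4 — take square root: d = √(1.4756) ≈ 1.2147.

d(x, mu) = √(1.4756) ≈ 1.2147


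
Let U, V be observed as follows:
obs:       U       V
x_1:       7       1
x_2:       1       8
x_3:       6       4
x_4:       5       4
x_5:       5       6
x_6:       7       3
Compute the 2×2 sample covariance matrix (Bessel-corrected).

Step 1 — column means:
  mean(U) = (7 + 1 + 6 + 5 + 5 + 7) / 6 = 31/6 = 5.1667
  mean(V) = (1 + 8 + 4 + 4 + 6 + 3) / 6 = 26/6 = 4.3333

Step 2 — sample covariance S[i,j] = (1/(n-1)) · Σ_k (x_{k,i} - mean_i) · (x_{k,j} - mean_j), with n-1 = 5.
  S[U,U] = ((1.8333)·(1.8333) + (-4.1667)·(-4.1667) + (0.8333)·(0.8333) + (-0.1667)·(-0.1667) + (-0.1667)·(-0.1667) + (1.8333)·(1.8333)) / 5 = 24.8333/5 = 4.9667
  S[U,V] = ((1.8333)·(-3.3333) + (-4.1667)·(3.6667) + (0.8333)·(-0.3333) + (-0.1667)·(-0.3333) + (-0.1667)·(1.6667) + (1.8333)·(-1.3333)) / 5 = -24.3333/5 = -4.8667
  S[V,V] = ((-3.3333)·(-3.3333) + (3.6667)·(3.6667) + (-0.3333)·(-0.3333) + (-0.3333)·(-0.3333) + (1.6667)·(1.6667) + (-1.3333)·(-1.3333)) / 5 = 29.3333/5 = 5.8667

S is symmetric (S[j,i] = S[i,j]). Assembling:

S = [[4.9667, -4.8667],
 [-4.8667, 5.8667]]


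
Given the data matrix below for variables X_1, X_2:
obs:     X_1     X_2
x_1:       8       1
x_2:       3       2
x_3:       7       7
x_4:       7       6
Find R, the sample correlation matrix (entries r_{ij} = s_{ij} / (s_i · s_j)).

Step 1 — column means:
  mean(X_1) = (8 + 3 + 7 + 7) / 4 = 25/4 = 6.25
  mean(X_2) = (1 + 2 + 7 + 6) / 4 = 16/4 = 4

Step 2 — sample variances and covariances s[i,j] = (1/(n-1)) · Σ_k (x_{k,i} - mean_i) · (x_{k,j} - mean_j), with n-1 = 3:
  s[X_1,X_1] = ((1.75)·(1.75) + (-3.25)·(-3.25) + (0.75)·(0.75) + (0.75)·(0.75)) / 3 = 14.75/3 = 4.9167
  s[X_1,X_2] = ((1.75)·(-3) + (-3.25)·(-2) + (0.75)·(3) + (0.75)·(2)) / 3 = 5/3 = 1.6667
  s[X_2,X_2] = ((-3)·(-3) + (-2)·(-2) + (3)·(3) + (2)·(2)) / 3 = 26/3 = 8.6667
  Sample standard deviations s_i = √(s[i,i]):
  s(X_1) = √(4.9167) = 2.2174
  s(X_2) = √(8.6667) = 2.9439

Step 3 — r_{ij} = s_{ij} / (s_i · s_j):
  r[X_1,X_1] = 1 (diagonal).
  r[X_1,X_2] = 1.6667 / (2.2174 · 2.9439) = 1.6667 / 6.5277 = 0.2553
  r[X_2,X_2] = 1 (diagonal).

R is symmetric with unit diagonal. Assembling:

R = [[1, 0.2553],
 [0.2553, 1]]


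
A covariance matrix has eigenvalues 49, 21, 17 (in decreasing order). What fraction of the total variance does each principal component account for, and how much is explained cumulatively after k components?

Step 1 — total variance = trace(Sigma) = Σ λ_i = 49 + 21 + 17 = 87.

Step 2 — fraction explained by component i = λ_i / Σ λ:
  PC1: 49/87 = 0.5632
  PC2: 21/87 = 0.2414
  PC3: 17/87 = 0.1954

Step 3 — cumulative fraction after k components = (λ_1 + ... + λ_k) / Σ λ:
  k = 1: 49/87 = 0.5632
  k = 2: (49 + 21)/87 = 70/87 = 0.8046
  k = 3: (49 + 21 + 17)/87 = 87/87 = 1

Summary (fraction, with percent):

explained: PC1 0.5632 (56.32%), PC2 0.2414 (24.14%), PC3 0.1954 (19.54%);  cumulative: 0.5632, 0.8046, 1


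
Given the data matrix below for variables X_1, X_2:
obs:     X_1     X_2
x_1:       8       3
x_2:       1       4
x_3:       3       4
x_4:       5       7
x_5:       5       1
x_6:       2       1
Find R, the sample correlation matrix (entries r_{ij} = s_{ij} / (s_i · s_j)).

Step 1 — column means:
  mean(X_1) = (8 + 1 + 3 + 5 + 5 + 2) / 6 = 24/6 = 4
  mean(X_2) = (3 + 4 + 4 + 7 + 1 + 1) / 6 = 20/6 = 3.3333

Step 2 — sample variances and covariances s[i,j] = (1/(n-1)) · Σ_k (x_{k,i} - mean_i) · (x_{k,j} - mean_j), with n-1 = 5:
  s[X_1,X_1] = ((4)·(4) + (-3)·(-3) + (-1)·(-1) + (1)·(1) + (1)·(1) + (-2)·(-2)) / 5 = 32/5 = 6.4
  s[X_1,X_2] = ((4)·(-0.3333) + (-3)·(0.6667) + (-1)·(0.6667) + (1)·(3.6667) + (1)·(-2.3333) + (-2)·(-2.3333)) / 5 = 2/5 = 0.4
  s[X_2,X_2] = ((-0.3333)·(-0.3333) + (0.6667)·(0.6667) + (0.6667)·(0.6667) + (3.6667)·(3.6667) + (-2.3333)·(-2.3333) + (-2.3333)·(-2.3333)) / 5 = 25.3333/5 = 5.0667
  Sample standard deviations s_i = √(s[i,i]):
  s(X_1) = √(6.4) = 2.5298
  s(X_2) = √(5.0667) = 2.2509

Step 3 — r_{ij} = s_{ij} / (s_i · s_j):
  r[X_1,X_1] = 1 (diagonal).
  r[X_1,X_2] = 0.4 / (2.5298 · 2.2509) = 0.4 / 5.6944 = 0.0702
  r[X_2,X_2] = 1 (diagonal).

R is symmetric with unit diagonal. Assembling:

R = [[1, 0.0702],
 [0.0702, 1]]


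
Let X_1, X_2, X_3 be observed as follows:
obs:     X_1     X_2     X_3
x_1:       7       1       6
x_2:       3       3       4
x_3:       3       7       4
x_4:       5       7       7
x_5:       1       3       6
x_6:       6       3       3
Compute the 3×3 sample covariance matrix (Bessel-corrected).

Step 1 — column means:
  mean(X_1) = (7 + 3 + 3 + 5 + 1 + 6) / 6 = 25/6 = 4.1667
  mean(X_2) = (1 + 3 + 7 + 7 + 3 + 3) / 6 = 24/6 = 4
  mean(X_3) = (6 + 4 + 4 + 7 + 6 + 3) / 6 = 30/6 = 5

Step 2 — sample covariance S[i,j] = (1/(n-1)) · Σ_k (x_{k,i} - mean_i) · (x_{k,j} - mean_j), with n-1 = 5.
  S[X_1,X_1] = ((2.8333)·(2.8333) + (-1.1667)·(-1.1667) + (-1.1667)·(-1.1667) + (0.8333)·(0.8333) + (-3.1667)·(-3.1667) + (1.8333)·(1.8333)) / 5 = 24.8333/5 = 4.9667
  S[X_1,X_2] = ((2.8333)·(-3) + (-1.1667)·(-1) + (-1.1667)·(3) + (0.8333)·(3) + (-3.1667)·(-1) + (1.8333)·(-1)) / 5 = -7/5 = -1.4
  S[X_1,X_3] = ((2.8333)·(1) + (-1.1667)·(-1) + (-1.1667)·(-1) + (0.8333)·(2) + (-3.1667)·(1) + (1.8333)·(-2)) / 5 = 0/5 = 0
  S[X_2,X_2] = ((-3)·(-3) + (-1)·(-1) + (3)·(3) + (3)·(3) + (-1)·(-1) + (-1)·(-1)) / 5 = 30/5 = 6
  S[X_2,X_3] = ((-3)·(1) + (-1)·(-1) + (3)·(-1) + (3)·(2) + (-1)·(1) + (-1)·(-2)) / 5 = 2/5 = 0.4
  S[X_3,X_3] = ((1)·(1) + (-1)·(-1) + (-1)·(-1) + (2)·(2) + (1)·(1) + (-2)·(-2)) / 5 = 12/5 = 2.4

S is symmetric (S[j,i] = S[i,j]). Assembling:

S = [[4.9667, -1.4, 0],
 [-1.4, 6, 0.4],
 [0, 0.4, 2.4]]


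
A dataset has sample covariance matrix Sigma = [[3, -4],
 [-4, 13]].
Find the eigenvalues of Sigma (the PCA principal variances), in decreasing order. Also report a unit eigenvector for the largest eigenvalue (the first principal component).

Step 1 — characteristic polynomial of 2×2 Sigma:
  det(Sigma - λI) = λ² - trace · λ + det = 0.
  trace = 3 + 13 = 16, det = 3·13 - (-4)² = 23.
Step 2 — discriminant:
  Δ = trace² - 4·det = 256 - 92 = 164.
Step 3 — eigenvalues:
  λ = (trace ± √Δ)/2 = (16 ± 12.8062)/2,
  λ_1 = 14.4031,  λ_2 = 1.5969.

Step 4 — unit eigenvector for λ_1: solve (Sigma - λ_1 I)v = 0. First row:
  (3 - 14.4031)·v_x + (-4)·v_y = 0, i.e. (-11.4031)·v_x + (-4)·v_y = 0,
  so v ∝ (b, λ_1 - a) = (-4, 11.4031); multiply by -1 so the first entry is positive: u = (4, -11.4031).
  ||u|| = √((4)² + (-11.4031)²) = √(146.0312) ≈ 12.0843,
  v_1 = u/||u|| ≈ (0.331, -0.9436) (||v_1|| = 1).

λ_1 = 14.4031,  λ_2 = 1.5969;  v_1 ≈ (0.331, -0.9436)


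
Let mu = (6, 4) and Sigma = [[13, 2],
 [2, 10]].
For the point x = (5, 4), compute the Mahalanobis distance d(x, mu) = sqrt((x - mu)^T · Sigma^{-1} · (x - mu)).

Step 1 — centre the observation: (x - mu) = (-1, 0).

Step 2 — invert Sigma. det(Sigma) = 13·10 - (2)² = 126.
  Sigma^{-1} = (1/det) · [[d, -b], [-b, a]] = [[0.0794, -0.0159],
 [-0.0159, 0.1032]].

Step 3 — form the quadratic (x - mu)^T · Sigma^{-1} · (x - mu):
  Sigma^{-1} · (x - mu) = (-0.0794, 0.0159).
  (x - mu)^T · [Sigma^{-1} · (x - mu)] = (-1)·(-0.0794) + (0)·(0.0159) = 0.0794.

Step 4 — take square root: d = √(0.0794) ≈ 0.2817.

d(x, mu) = √(0.0794) ≈ 0.2817


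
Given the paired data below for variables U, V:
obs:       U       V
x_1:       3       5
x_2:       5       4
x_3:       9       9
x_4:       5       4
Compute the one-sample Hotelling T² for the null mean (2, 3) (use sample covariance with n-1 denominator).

Step 1 — sample mean vector:
  mean(U) = (3 + 5 + 9 + 5) / 4 = 22/4 = 5.5
  mean(V) = (5 + 4 + 9 + 4) / 4 = 22/4 = 5.5
  x̄ = (5.5, 5.5),  deviation x̄ - mu_0 = (5.5, 5.5) - (2, 3) = (3.5, 2.5).

Step 2 — sample covariance matrix, S[i,j] = (1/(n-1)) · Σ_k (x_{k,i} - mean_i) · (x_{k,j} - mean_j), divisor n-1 = 3:
  S[U,U] = ((-2.5)·(-2.5) + (-0.5)·(-0.5) + (3.5)·(3.5) + (-0.5)·(-0.5)) / 3 = 19/3 = 6.3333
  S[U,V] = ((-2.5)·(-0.5) + (-0.5)·(-1.5) + (3.5)·(3.5) + (-0.5)·(-1.5)) / 3 = 15/3 = 5
  S[V,V] = ((-0.5)·(-0.5) + (-1.5)·(-1.5) + (3.5)·(3.5) + (-1.5)·(-1.5)) / 3 = 17/3 = 5.6667
  S = [[6.3333, 5],
 [5, 5.6667]].

Step 3 — invert S. det(S) = 6.3333·5.6667 - (5)² = 10.8889.
  S^{-1} = (1/det) · [[d, -b], [-b, a]] = [[0.5204, -0.4592],
 [-0.4592, 0.5816]].

Step 4 — quadratic form (x̄ - mu_0)^T · S^{-1} · (x̄ - mu_0):
  S^{-1} · (x̄ - mu_0) = (0.6735, -0.1531),
  (x̄ - mu_0)^T · [...] = (3.5)·(0.6735) + (2.5)·(-0.1531) = 1.9745.

Step 5 — scale by n: T² = 4 · 1.9745 = 7.898.

T² ≈ 7.898


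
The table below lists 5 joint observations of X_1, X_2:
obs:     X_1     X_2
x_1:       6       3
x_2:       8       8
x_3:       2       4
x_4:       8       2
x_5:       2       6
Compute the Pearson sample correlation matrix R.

Step 1 — column means:
  mean(X_1) = (6 + 8 + 2 + 8 + 2) / 5 = 26/5 = 5.2
  mean(X_2) = (3 + 8 + 4 + 2 + 6) / 5 = 23/5 = 4.6

Step 2 — sample variances and covariances s[i,j] = (1/(n-1)) · Σ_k (x_{k,i} - mean_i) · (x_{k,j} - mean_j), with n-1 = 4:
  s[X_1,X_1] = ((0.8)·(0.8) + (2.8)·(2.8) + (-3.2)·(-3.2) + (2.8)·(2.8) + (-3.2)·(-3.2)) / 4 = 36.8/4 = 9.2
  s[X_1,X_2] = ((0.8)·(-1.6) + (2.8)·(3.4) + (-3.2)·(-0.6) + (2.8)·(-2.6) + (-3.2)·(1.4)) / 4 = -1.6/4 = -0.4
  s[X_2,X_2] = ((-1.6)·(-1.6) + (3.4)·(3.4) + (-0.6)·(-0.6) + (-2.6)·(-2.6) + (1.4)·(1.4)) / 4 = 23.2/4 = 5.8
  Sample standard deviations s_i = √(s[i,i]):
  s(X_1) = √(9.2) = 3.0332
  s(X_2) = √(5.8) = 2.4083

Step 3 — r_{ij} = s_{ij} / (s_i · s_j):
  r[X_1,X_1] = 1 (diagonal).
  r[X_1,X_2] = -0.4 / (3.0332 · 2.4083) = -0.4 / 7.3048 = -0.0548
  r[X_2,X_2] = 1 (diagonal).

R is symmetric with unit diagonal. Assembling:

R = [[1, -0.0548],
 [-0.0548, 1]]


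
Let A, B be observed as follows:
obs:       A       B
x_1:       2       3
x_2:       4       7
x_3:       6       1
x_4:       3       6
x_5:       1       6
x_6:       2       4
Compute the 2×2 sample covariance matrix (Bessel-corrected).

Step 1 — column means:
  mean(A) = (2 + 4 + 6 + 3 + 1 + 2) / 6 = 18/6 = 3
  mean(B) = (3 + 7 + 1 + 6 + 6 + 4) / 6 = 27/6 = 4.5

Step 2 — sample covariance S[i,j] = (1/(n-1)) · Σ_k (x_{k,i} - mean_i) · (x_{k,j} - mean_j), with n-1 = 5.
  S[A,A] = ((-1)·(-1) + (1)·(1) + (3)·(3) + (0)·(0) + (-2)·(-2) + (-1)·(-1)) / 5 = 16/5 = 3.2
  S[A,B] = ((-1)·(-1.5) + (1)·(2.5) + (3)·(-3.5) + (0)·(1.5) + (-2)·(1.5) + (-1)·(-0.5)) / 5 = -9/5 = -1.8
  S[B,B] = ((-1.5)·(-1.5) + (2.5)·(2.5) + (-3.5)·(-3.5) + (1.5)·(1.5) + (1.5)·(1.5) + (-0.5)·(-0.5)) / 5 = 25.5/5 = 5.1

S is symmetric (S[j,i] = S[i,j]). Assembling:

S = [[3.2, -1.8],
 [-1.8, 5.1]]


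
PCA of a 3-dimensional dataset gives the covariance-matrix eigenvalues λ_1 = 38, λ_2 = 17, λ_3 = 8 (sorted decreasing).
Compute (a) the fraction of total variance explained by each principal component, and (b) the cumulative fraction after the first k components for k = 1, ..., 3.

Step 1 — total variance = trace(Sigma) = Σ λ_i = 38 + 17 + 8 = 63.

Step 2 — fraction explained by component i = λ_i / Σ λ:
  PC1: 38/63 = 0.6032
  PC2: 17/63 = 0.2698
  PC3: 8/63 = 0.127

Step 3 — cumulative fraction after k components = (λ_1 + ... + λ_k) / Σ λ:
  k = 1: 38/63 = 0.6032
  k = 2: (38 + 17)/63 = 55/63 = 0.873
  k = 3: (38 + 17 + 8)/63 = 63/63 = 1

Summary (fraction, with percent):

explained: PC1 0.6032 (60.32%), PC2 0.2698 (26.98%), PC3 0.127 (12.7%);  cumulative: 0.6032, 0.873, 1


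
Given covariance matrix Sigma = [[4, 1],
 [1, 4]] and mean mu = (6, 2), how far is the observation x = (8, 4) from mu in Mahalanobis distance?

Step 1 — centre the observation: (x - mu) = (2, 2).

Step 2 — invert Sigma. det(Sigma) = 4·4 - (1)² = 15.
  Sigma^{-1} = (1/det) · [[d, -b], [-b, a]] = [[0.2667, -0.0667],
 [-0.0667, 0.2667]].

Step 3 — form the quadratic (x - mu)^T · Sigma^{-1} · (x - mu):
  Sigma^{-1} · (x - mu) = (0.4, 0.4).
  (x - mu)^T · [Sigma^{-1} · (x - mu)] = (2)·(0.4) + (2)·(0.4) = 1.6.

Step 4 — take square root: d = √(1.6) ≈ 1.2649.

d(x, mu) = √(1.6) ≈ 1.2649


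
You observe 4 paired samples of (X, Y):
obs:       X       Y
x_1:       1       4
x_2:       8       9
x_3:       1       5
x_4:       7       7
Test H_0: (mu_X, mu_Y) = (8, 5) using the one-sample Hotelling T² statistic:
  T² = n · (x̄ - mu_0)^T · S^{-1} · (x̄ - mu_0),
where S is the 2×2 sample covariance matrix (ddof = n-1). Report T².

Step 1 — sample mean vector:
  mean(X) = (1 + 8 + 1 + 7) / 4 = 17/4 = 4.25
  mean(Y) = (4 + 9 + 5 + 7) / 4 = 25/4 = 6.25
  x̄ = (4.25, 6.25),  deviation x̄ - mu_0 = (4.25, 6.25) - (8, 5) = (-3.75, 1.25).

Step 2 — sample covariance matrix, S[i,j] = (1/(n-1)) · Σ_k (x_{k,i} - mean_i) · (x_{k,j} - mean_j), divisor n-1 = 3:
  S[X,X] = ((-3.25)·(-3.25) + (3.75)·(3.75) + (-3.25)·(-3.25) + (2.75)·(2.75)) / 3 = 42.75/3 = 14.25
  S[X,Y] = ((-3.25)·(-2.25) + (3.75)·(2.75) + (-3.25)·(-1.25) + (2.75)·(0.75)) / 3 = 23.75/3 = 7.9167
  S[Y,Y] = ((-2.25)·(-2.25) + (2.75)·(2.75) + (-1.25)·(-1.25) + (0.75)·(0.75)) / 3 = 14.75/3 = 4.9167
  S = [[14.25, 7.9167],
 [7.9167, 4.9167]].

Step 3 — invert S. det(S) = 14.25·4.9167 - (7.9167)² = 7.3889.
  S^{-1} = (1/det) · [[d, -b], [-b, a]] = [[0.6654, -1.0714],
 [-1.0714, 1.9286]].

Step 4 — quadratic form (x̄ - mu_0)^T · S^{-1} · (x̄ - mu_0):
  S^{-1} · (x̄ - mu_0) = (-3.8346, 6.4286),
  (x̄ - mu_0)^T · [...] = (-3.75)·(-3.8346) + (1.25)·(6.4286) = 22.4154.

Step 5 — scale by n: T² = 4 · 22.4154 = 89.6617.

T² ≈ 89.6617


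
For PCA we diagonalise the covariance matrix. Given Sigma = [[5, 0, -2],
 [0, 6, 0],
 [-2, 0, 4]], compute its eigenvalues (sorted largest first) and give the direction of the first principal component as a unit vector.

Step 1 — characteristic polynomial p(λ) = det(λI - Sigma) = λ³ - tr·λ² + c_1·λ - det, where tr = trace, c_1 = sum of the principal 2×2 minors, det = det(Sigma):
  tr = 5 + 6 + 4 = 15,
  c_1 = (5·6 - (0)²) + (5·4 - (-2)²) + (6·4 - (0)²) = 30 + 16 + 24 = 70,
  det = 5·(6·4 - (0)²) - (0)·((0)·4 - (0)·(-2)) + (-2)·((0)·(0) - 6·(-2)) = 5·(24) - (0)·(0) + (-2)·(12) = 96.
  So p(λ) = λ³ - 15λ² + 70λ - 96.
Step 2 — look for an integer root (rational root theorem: any rational root is an integer divisor of 96). Testing λ = 6:
  p(6) = 216 - 540 + 420 - 96 = 0  ✓
  Dividing out (λ - 6): p(λ) = (λ - 6)(λ² - 9λ + 16).
Step 3 — remaining eigenvalues from the quadratic λ² - 9λ + 16 = 0:
  Δ = 9² - 4·16 = 81 - 64 = 17,  λ = (9 ± √17)/2 = (9 ± 4.1231)/2 ≈ 6.5616 or 2.4384.
  Sorted: λ_1 = 6.5616,  λ_2 = 6,  λ_3 = 2.4384  (check: sum = 15 = tr ✓).

Step 4 — unit eigenvector for λ_1 ≈ 6.5616: v spans the null space of (Sigma - λ_1 I), whose rows are
  r_1 = (-1.5616, 0, -2),  r_2 = (0, -0.5616, 0),  r_3 = (-2, 0, -2.5616).
  v is orthogonal to every row, so take v ∝ r_1 × r_2 = ((0)·(0) - (-2)·(-0.5616), (-2)·(0) - (-1.5616)·(0), (-1.5616)·(-0.5616) - (0)·(0)) ≈ (-1.1231, 0, 0.8769).
  Rescale (multiply by -1 so the first nonzero entry is positive): u = (1.1231, 0, -0.8769).
  ||u|| = √((1.1231)² + (0)² + (-0.8769)²) = √(2.0303) ≈ 1.4249,  v_1 = u/||u|| ≈ (0.7882, 0, -0.6154) (||v_1|| = 1).

λ_1 = 6.5616,  λ_2 = 6,  λ_3 = 2.4384;  v_1 ≈ (0.7882, 0, -0.6154)


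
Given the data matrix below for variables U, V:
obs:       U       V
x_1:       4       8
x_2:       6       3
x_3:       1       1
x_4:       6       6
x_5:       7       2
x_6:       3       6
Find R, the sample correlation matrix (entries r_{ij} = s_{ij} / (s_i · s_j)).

Step 1 — column means:
  mean(U) = (4 + 6 + 1 + 6 + 7 + 3) / 6 = 27/6 = 4.5
  mean(V) = (8 + 3 + 1 + 6 + 2 + 6) / 6 = 26/6 = 4.3333

Step 2 — sample variances and covariances s[i,j] = (1/(n-1)) · Σ_k (x_{k,i} - mean_i) · (x_{k,j} - mean_j), with n-1 = 5:
  s[U,U] = ((-0.5)·(-0.5) + (1.5)·(1.5) + (-3.5)·(-3.5) + (1.5)·(1.5) + (2.5)·(2.5) + (-1.5)·(-1.5)) / 5 = 25.5/5 = 5.1
  s[U,V] = ((-0.5)·(3.6667) + (1.5)·(-1.3333) + (-3.5)·(-3.3333) + (1.5)·(1.6667) + (2.5)·(-2.3333) + (-1.5)·(1.6667)) / 5 = 2/5 = 0.4
  s[V,V] = ((3.6667)·(3.6667) + (-1.3333)·(-1.3333) + (-3.3333)·(-3.3333) + (1.6667)·(1.6667) + (-2.3333)·(-2.3333) + (1.6667)·(1.6667)) / 5 = 37.3333/5 = 7.4667
  Sample standard deviations s_i = √(s[i,i]):
  s(U) = √(5.1) = 2.2583
  s(V) = √(7.4667) = 2.7325

Step 3 — r_{ij} = s_{ij} / (s_i · s_j):
  r[U,U] = 1 (diagonal).
  r[U,V] = 0.4 / (2.2583 · 2.7325) = 0.4 / 6.1709 = 0.0648
  r[V,V] = 1 (diagonal).

R is symmetric with unit diagonal. Assembling:

R = [[1, 0.0648],
 [0.0648, 1]]


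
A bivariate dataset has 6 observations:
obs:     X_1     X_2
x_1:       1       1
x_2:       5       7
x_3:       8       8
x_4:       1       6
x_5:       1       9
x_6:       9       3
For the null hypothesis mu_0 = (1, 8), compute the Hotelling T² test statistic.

Step 1 — sample mean vector:
  mean(X_1) = (1 + 5 + 8 + 1 + 1 + 9) / 6 = 25/6 = 4.1667
  mean(X_2) = (1 + 7 + 8 + 6 + 9 + 3) / 6 = 34/6 = 5.6667
  x̄ = (4.1667, 5.6667),  deviation x̄ - mu_0 = (4.1667, 5.6667) - (1, 8) = (3.1667, -2.3333).

Step 2 — sample covariance matrix, S[i,j] = (1/(n-1)) · Σ_k (x_{k,i} - mean_i) · (x_{k,j} - mean_j), divisor n-1 = 5:
  S[X_1,X_1] = ((-3.1667)·(-3.1667) + (0.8333)·(0.8333) + (3.8333)·(3.8333) + (-3.1667)·(-3.1667) + (-3.1667)·(-3.1667) + (4.8333)·(4.8333)) / 5 = 68.8333/5 = 13.7667
  S[X_1,X_2] = ((-3.1667)·(-4.6667) + (0.8333)·(1.3333) + (3.8333)·(2.3333) + (-3.1667)·(0.3333) + (-3.1667)·(3.3333) + (4.8333)·(-2.6667)) / 5 = 0.3333/5 = 0.0667
  S[X_2,X_2] = ((-4.6667)·(-4.6667) + (1.3333)·(1.3333) + (2.3333)·(2.3333) + (0.3333)·(0.3333) + (3.3333)·(3.3333) + (-2.6667)·(-2.6667)) / 5 = 47.3333/5 = 9.4667
  S = [[13.7667, 0.0667],
 [0.0667, 9.4667]].

Step 3 — invert S. det(S) = 13.7667·9.4667 - (0.0667)² = 130.32.
  S^{-1} = (1/det) · [[d, -b], [-b, a]] = [[0.0726, -0.0005],
 [-0.0005, 0.1056]].

Step 4 — quadratic form (x̄ - mu_0)^T · S^{-1} · (x̄ - mu_0):
  S^{-1} · (x̄ - mu_0) = (0.2312, -0.2481),
  (x̄ - mu_0)^T · [...] = (3.1667)·(0.2312) + (-2.3333)·(-0.2481) = 1.3111.

Step 5 — scale by n: T² = 6 · 1.3111 = 7.8668.

T² ≈ 7.8668


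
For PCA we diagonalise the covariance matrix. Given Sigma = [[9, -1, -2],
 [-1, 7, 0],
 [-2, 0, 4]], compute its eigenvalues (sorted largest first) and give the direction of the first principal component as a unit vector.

Step 1 — characteristic polynomial p(λ) = det(λI - Sigma) = λ³ - tr·λ² + c_1·λ - det, where tr = trace, c_1 = sum of the principal 2×2 minors, det = det(Sigma):
  tr = 9 + 7 + 4 = 20,
  c_1 = (9·7 - (-1)²) + (9·4 - (-2)²) + (7·4 - (0)²) = 62 + 32 + 28 = 122,
  det = 9·(7·4 - (0)²) - (-1)·((-1)·4 - (0)·(-2)) + (-2)·((-1)·(0) - 7·(-2)) = 9·(28) - (-1)·(-4) + (-2)·(14) = 220.
  So p(λ) = λ³ - 20λ² + 122λ - 220.
Step 2 — look for an integer root (rational root theorem: any rational root is an integer divisor of 220). Testing λ = 10:
  p(10) = 1000 - 2000 + 1220 - 220 = 0  ✓
  Dividing out (λ - 10): p(λ) = (λ - 10)(λ² - 10λ + 22).
Step 3 — remaining eigenvalues from the quadratic λ² - 10λ + 22 = 0:
  Δ = 10² - 4·22 = 100 - 88 = 12,  λ = (10 ± √12)/2 = (10 ± 3.4641)/2 ≈ 6.7321 or 3.2679.
  Sorted: λ_1 = 10,  λ_2 = 6.7321,  λ_3 = 3.2679  (check: sum = 20 = tr ✓).

Step 4 — unit eigenvector for λ_1 = 10: v spans the null space of (Sigma - λ_1 I), whose rows are
  r_1 = (-1, -1, -2),  r_2 = (-1, -3, 0),  r_3 = (-2, 0, -6).
  v is orthogonal to every row, so take v ∝ r_1 × r_2 = ((-1)·(0) - (-2)·(-3), (-2)·(-1) - (-1)·(0), (-1)·(-3) - (-1)·(-1)) = (-6, 2, 2).
  Rescale (divide by 2; multiply by -1 so the first nonzero entry is positive): u = (3, -1, -1).
  ||u|| = √((3)² + (-1)² + (-1)²) = √(11) ≈ 3.3166,  v_1 = u/||u|| ≈ (0.9045, -0.3015, -0.3015) (||v_1|| = 1).

λ_1 = 10,  λ_2 = 6.7321,  λ_3 = 3.2679;  v_1 ≈ (0.9045, -0.3015, -0.3015)
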